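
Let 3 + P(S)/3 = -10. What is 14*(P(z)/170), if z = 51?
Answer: -273/85 ≈ -3.2118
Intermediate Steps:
P(S) = -39 (P(S) = -9 + 3*(-10) = -9 - 30 = -39)
14*(P(z)/170) = 14*(-39/170) = -273/85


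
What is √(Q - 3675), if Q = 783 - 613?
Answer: I*√3505 ≈ 59.203*I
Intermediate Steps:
Q = 170
√(Q - 3675) = √(170 - 3675) = √(-3505) = I*√3505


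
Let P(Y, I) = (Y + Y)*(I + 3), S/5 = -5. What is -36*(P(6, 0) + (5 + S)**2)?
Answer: -15696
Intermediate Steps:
S = -25 (S = 5*(-5) = -25)
P(Y, I) = 2*Y*(3 + I) (P(Y, I) = (2*Y)*(3 + I) = 2*Y*(3 + I))
-36*(P(6, 0) + (5 + S)**2) = -36*(2*6*(3 + 0) + (5 - 25)**2) = -36*(2*6*3 + (-20)**2) = -36*(36 + 400) = -36*436 = -15696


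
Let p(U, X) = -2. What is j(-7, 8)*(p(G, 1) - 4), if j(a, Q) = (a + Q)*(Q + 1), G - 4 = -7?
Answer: -54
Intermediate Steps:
G = -3 (G = 4 - 7 = -3)
j(a, Q) = (1 + Q)*(Q + a) (j(a, Q) = (Q + a)*(1 + Q) = (1 + Q)*(Q + a))
j(-7, 8)*(p(G, 1) - 4) = (8 - 7 + 8² + 8*(-7))*(-2 - 4) = (8 - 7 + 64 - 56)*(-6) = 9*(-6) = -54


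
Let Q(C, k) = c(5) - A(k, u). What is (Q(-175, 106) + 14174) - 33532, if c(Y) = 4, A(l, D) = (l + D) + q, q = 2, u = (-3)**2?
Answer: -19471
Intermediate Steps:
u = 9
A(l, D) = 2 + D + l (A(l, D) = (l + D) + 2 = (D + l) + 2 = 2 + D + l)
Q(C, k) = -7 - k (Q(C, k) = 4 - (2 + 9 + k) = 4 - (11 + k) = 4 + (-11 - k) = -7 - k)
(Q(-175, 106) + 14174) - 33532 = ((-7 - 1*106) + 14174) - 33532 = ((-7 - 106) + 14174) - 33532 = (-113 + 14174) - 33532 = 14061 - 33532 = -19471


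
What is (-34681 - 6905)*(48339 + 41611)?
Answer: -3740660700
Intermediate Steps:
(-34681 - 6905)*(48339 + 41611) = -41586*89950 = -3740660700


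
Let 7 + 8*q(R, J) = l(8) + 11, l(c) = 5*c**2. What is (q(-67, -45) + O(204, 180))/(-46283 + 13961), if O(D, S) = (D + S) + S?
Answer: -403/21548 ≈ -0.018702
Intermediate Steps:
O(D, S) = D + 2*S
q(R, J) = 81/2 (q(R, J) = -7/8 + (5*8**2 + 11)/8 = -7/8 + (5*64 + 11)/8 = -7/8 + (320 + 11)/8 = -7/8 + (1/8)*331 = -7/8 + 331/8 = 81/2)
(q(-67, -45) + O(204, 180))/(-46283 + 13961) = (81/2 + (204 + 2*180))/(-46283 + 13961) = (81/2 + (204 + 360))/(-32322) = (81/2 + 564)*(-1/32322) = (1209/2)*(-1/32322) = -403/21548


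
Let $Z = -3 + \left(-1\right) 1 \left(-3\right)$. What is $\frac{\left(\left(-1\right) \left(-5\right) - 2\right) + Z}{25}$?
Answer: $\frac{3}{25} \approx 0.12$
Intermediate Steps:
$Z = 0$ ($Z = -3 - -3 = -3 + 3 = 0$)
$\frac{\left(\left(-1\right) \left(-5\right) - 2\right) + Z}{25} = \frac{\left(\left(-1\right) \left(-5\right) - 2\right) + 0}{25} = \left(\left(5 - 2\right) + 0\right) \frac{1}{25} = \left(3 + 0\right) \frac{1}{25} = 3 \cdot \frac{1}{25} = \frac{3}{25}$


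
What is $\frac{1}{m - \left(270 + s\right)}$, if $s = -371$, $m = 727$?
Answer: $\frac{1}{828} \approx 0.0012077$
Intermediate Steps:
$\frac{1}{m - \left(270 + s\right)} = \frac{1}{727 - -101} = \frac{1}{727 + \left(-270 + 371\right)} = \frac{1}{727 + 101} = \frac{1}{828}$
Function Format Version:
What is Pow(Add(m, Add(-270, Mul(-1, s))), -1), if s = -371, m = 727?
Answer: Rational(1, 828) ≈ 0.0012077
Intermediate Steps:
Pow(Add(m, Add(-270, Mul(-1, s))), -1) = Pow(Add(727, Add(-270, Mul(-1, -371))), -1) = Pow(Add(727, Add(-270, 371)), -1) = Pow(Add(727, 101), -1) = Pow(828, -1) = Rational(1, 828)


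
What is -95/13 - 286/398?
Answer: -20764/2587 ≈ -8.0263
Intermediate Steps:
-95/13 - 286/398 = -95*1/13 - 286*1/398 = -95/13 - 143/199 = -20764/2587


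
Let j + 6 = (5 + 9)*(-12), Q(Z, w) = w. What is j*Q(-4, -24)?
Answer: 4176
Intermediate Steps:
j = -174 (j = -6 + (5 + 9)*(-12) = -6 + 14*(-12) = -6 - 168 = -174)
j*Q(-4, -24) = -174*(-24) = 4176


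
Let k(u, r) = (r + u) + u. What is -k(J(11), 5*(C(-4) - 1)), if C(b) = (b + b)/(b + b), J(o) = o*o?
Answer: -242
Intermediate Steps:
J(o) = o**2
C(b) = 1 (C(b) = (2*b)/((2*b)) = (2*b)*(1/(2*b)) = 1)
k(u, r) = r + 2*u
-k(J(11), 5*(C(-4) - 1)) = -(5*(1 - 1) + 2*11**2) = -(5*0 + 2*121) = -(0 + 242) = -1*242 = -242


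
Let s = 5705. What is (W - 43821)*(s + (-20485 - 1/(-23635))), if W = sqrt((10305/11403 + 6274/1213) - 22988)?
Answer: 15307783927479/23635 - 349325299*I*sqrt(54282671787611855)/36323946085 ≈ 6.4767e+8 - 2.2406e+6*I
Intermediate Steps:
W = I*sqrt(54282671787611855)/1536871 (W = sqrt((10305*(1/11403) + 6274*(1/1213)) - 22988) = sqrt((1145/1267 + 6274/1213) - 22988) = sqrt(9338043/1536871 - 22988) = sqrt(-35320252505/1536871) = I*sqrt(54282671787611855)/1536871 ≈ 151.6*I)
(W - 43821)*(s + (-20485 - 1/(-23635))) = (I*sqrt(54282671787611855)/1536871 - 43821)*(5705 + (-20485 - 1/(-23635))) = (-43821 + I*sqrt(54282671787611855)/1536871)*(5705 + (-20485 - 1*(-1/23635))) = (-43821 + I*sqrt(54282671787611855)/1536871)*(5705 + (-20485 + 1/23635)) = (-43821 + I*sqrt(54282671787611855)/1536871)*(5705 - 484162974/23635) = (-43821 + I*sqrt(54282671787611855)/1536871)*(-349325299/23635) = 15307783927479/23635 - 349325299*I*sqrt(54282671787611855)/36323946085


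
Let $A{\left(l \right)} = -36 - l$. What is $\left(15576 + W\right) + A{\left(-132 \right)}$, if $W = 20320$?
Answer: $35992$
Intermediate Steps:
$\left(15576 + W\right) + A{\left(-132 \right)} = \left(15576 + 20320\right) - -96 = 35896 + \left(-36 + 132\right) = 35896 + 96 = 35992$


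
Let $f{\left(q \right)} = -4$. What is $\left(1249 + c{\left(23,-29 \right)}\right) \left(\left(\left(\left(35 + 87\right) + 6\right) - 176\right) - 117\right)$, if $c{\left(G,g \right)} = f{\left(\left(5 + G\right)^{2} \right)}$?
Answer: $-205425$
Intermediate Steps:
$c{\left(G,g \right)} = -4$
$\left(1249 + c{\left(23,-29 \right)}\right) \left(\left(\left(\left(35 + 87\right) + 6\right) - 176\right) - 117\right) = \left(1249 - 4\right) \left(\left(\left(\left(35 + 87\right) + 6\right) - 176\right) - 117\right) = 1245 \left(\left(\left(122 + 6\right) - 176\right) - 117\right) = 1245 \left(\left(128 - 176\right) - 117\right) = 1245 \left(-48 - 117\right) = 1245 \left(-165\right) = -205425$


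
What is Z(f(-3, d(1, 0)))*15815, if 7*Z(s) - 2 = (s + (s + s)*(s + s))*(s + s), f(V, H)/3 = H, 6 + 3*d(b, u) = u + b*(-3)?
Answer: -89639420/7 ≈ -1.2806e+7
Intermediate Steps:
d(b, u) = -2 - b + u/3 (d(b, u) = -2 + (u + b*(-3))/3 = -2 + (u - 3*b)/3 = -2 + (-b + u/3) = -2 - b + u/3)
f(V, H) = 3*H
Z(s) = 2/7 + 2*s*(s + 4*s**2)/7 (Z(s) = 2/7 + ((s + (s + s)*(s + s))*(s + s))/7 = 2/7 + ((s + (2*s)*(2*s))*(2*s))/7 = 2/7 + ((s + 4*s**2)*(2*s))/7 = 2/7 + (2*s*(s + 4*s**2))/7 = 2/7 + 2*s*(s + 4*s**2)/7)
Z(f(-3, d(1, 0)))*15815 = (2/7 + 2*(3*(-2 - 1*1 + (1/3)*0))**2/7 + 8*(3*(-2 - 1*1 + (1/3)*0))**3/7)*15815 = (2/7 + 2*(3*(-2 - 1 + 0))**2/7 + 8*(3*(-2 - 1 + 0))**3/7)*15815 = (2/7 + 2*(3*(-3))**2/7 + 8*(3*(-3))**3/7)*15815 = (2/7 + (2/7)*(-9)**2 + (8/7)*(-9)**3)*15815 = (2/7 + (2/7)*81 + (8/7)*(-729))*15815 = (2/7 + 162/7 - 5832/7)*15815 = -5668/7*15815 = -89639420/7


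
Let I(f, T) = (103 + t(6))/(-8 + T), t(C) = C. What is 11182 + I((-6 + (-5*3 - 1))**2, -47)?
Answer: 614901/55 ≈ 11180.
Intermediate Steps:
I(f, T) = 109/(-8 + T) (I(f, T) = (103 + 6)/(-8 + T) = 109/(-8 + T))
11182 + I((-6 + (-5*3 - 1))**2, -47) = 11182 + 109/(-8 - 47) = 11182 + 109/(-55) = 11182 + 109*(-1/55) = 11182 - 109/55 = 614901/55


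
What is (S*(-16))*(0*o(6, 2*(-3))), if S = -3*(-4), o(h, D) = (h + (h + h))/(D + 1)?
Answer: 0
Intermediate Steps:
o(h, D) = 3*h/(1 + D) (o(h, D) = (h + 2*h)/(1 + D) = (3*h)/(1 + D) = 3*h/(1 + D))
S = 12
(S*(-16))*(0*o(6, 2*(-3))) = (12*(-16))*(0*(3*6/(1 + 2*(-3)))) = -0*3*6/(1 - 6) = -0*3*6/(-5) = -0*3*6*(-⅕) = -0*(-18)/5 = -192*0 = 0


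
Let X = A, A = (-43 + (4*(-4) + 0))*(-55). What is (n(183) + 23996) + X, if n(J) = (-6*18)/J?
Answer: 1661665/61 ≈ 27240.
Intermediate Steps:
n(J) = -108/J
A = 3245 (A = (-43 + (-16 + 0))*(-55) = (-43 - 16)*(-55) = -59*(-55) = 3245)
X = 3245
(n(183) + 23996) + X = (-108/183 + 23996) + 3245 = (-108*1/183 + 23996) + 3245 = (-36/61 + 23996) + 3245 = 1463720/61 + 3245 = 1661665/61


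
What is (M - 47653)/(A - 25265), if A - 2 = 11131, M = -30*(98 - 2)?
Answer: 50533/14132 ≈ 3.5758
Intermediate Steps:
M = -2880 (M = -30*96 = -2880)
A = 11133 (A = 2 + 11131 = 11133)
(M - 47653)/(A - 25265) = (-2880 - 47653)/(11133 - 25265) = -50533/(-14132) = -50533*(-1/14132) = 50533/14132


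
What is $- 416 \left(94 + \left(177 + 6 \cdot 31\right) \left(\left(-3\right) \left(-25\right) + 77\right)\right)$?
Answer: $-22992320$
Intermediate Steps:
$- 416 \left(94 + \left(177 + 6 \cdot 31\right) \left(\left(-3\right) \left(-25\right) + 77\right)\right) = - 416 \left(94 + \left(177 + 186\right) \left(75 + 77\right)\right) = - 416 \left(94 + 363 \cdot 152\right) = - 416 \left(94 + 55176\right) = \left(-416\right) 55270 = -22992320$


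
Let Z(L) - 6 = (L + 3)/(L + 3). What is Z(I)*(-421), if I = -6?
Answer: -2947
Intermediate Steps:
Z(L) = 7 (Z(L) = 6 + (L + 3)/(L + 3) = 6 + (3 + L)/(3 + L) = 6 + 1 = 7)
Z(I)*(-421) = 7*(-421) = -2947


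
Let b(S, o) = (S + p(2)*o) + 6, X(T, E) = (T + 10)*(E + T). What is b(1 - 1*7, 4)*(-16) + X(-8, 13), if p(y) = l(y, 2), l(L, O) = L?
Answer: -118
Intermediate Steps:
p(y) = y
X(T, E) = (10 + T)*(E + T)
b(S, o) = 6 + S + 2*o (b(S, o) = (S + 2*o) + 6 = 6 + S + 2*o)
b(1 - 1*7, 4)*(-16) + X(-8, 13) = (6 + (1 - 1*7) + 2*4)*(-16) + ((-8)**2 + 10*13 + 10*(-8) + 13*(-8)) = (6 + (1 - 7) + 8)*(-16) + (64 + 130 - 80 - 104) = (6 - 6 + 8)*(-16) + 10 = 8*(-16) + 10 = -128 + 10 = -118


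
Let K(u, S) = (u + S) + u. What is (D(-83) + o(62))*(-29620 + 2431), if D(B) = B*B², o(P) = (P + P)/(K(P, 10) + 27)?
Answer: 2502953624187/161 ≈ 1.5546e+10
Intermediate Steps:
K(u, S) = S + 2*u (K(u, S) = (S + u) + u = S + 2*u)
o(P) = 2*P/(37 + 2*P) (o(P) = (P + P)/((10 + 2*P) + 27) = (2*P)/(37 + 2*P) = 2*P/(37 + 2*P))
D(B) = B³
(D(-83) + o(62))*(-29620 + 2431) = ((-83)³ + 2*62/(37 + 2*62))*(-29620 + 2431) = (-571787 + 2*62/(37 + 124))*(-27189) = (-571787 + 2*62/161)*(-27189) = (-571787 + 2*62*(1/161))*(-27189) = (-571787 + 124/161)*(-27189) = -92057583/161*(-27189) = 2502953624187/161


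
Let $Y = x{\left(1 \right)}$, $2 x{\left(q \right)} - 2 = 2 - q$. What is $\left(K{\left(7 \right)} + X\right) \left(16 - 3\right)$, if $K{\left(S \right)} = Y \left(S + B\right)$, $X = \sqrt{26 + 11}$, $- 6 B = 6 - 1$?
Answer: $\frac{481}{4} + 13 \sqrt{37} \approx 199.33$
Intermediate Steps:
$B = - \frac{5}{6}$ ($B = - \frac{6 - 1}{6} = \left(- \frac{1}{6}\right) 5 = - \frac{5}{6} \approx -0.83333$)
$x{\left(q \right)} = 2 - \frac{q}{2}$ ($x{\left(q \right)} = 1 + \frac{2 - q}{2} = 1 - \left(-1 + \frac{q}{2}\right) = 2 - \frac{q}{2}$)
$Y = \frac{3}{2}$ ($Y = 2 - \frac{1}{2} = \frac{3}{2} \approx 1.5$)
$X = \sqrt{37} \approx 6.0828$
$K{\left(S \right)} = - \frac{5}{4} + \frac{3 S}{2}$ ($K{\left(S \right)} = \frac{3 \left(S - \frac{5}{6}\right)}{2} = \frac{3 \left(- \frac{5}{6} + S\right)}{2} = - \frac{5}{4} + \frac{3 S}{2}$)
$\left(K{\left(7 \right)} + X\right) \left(16 - 3\right) = \left(\left(- \frac{5}{4} + \frac{3}{2} \cdot 7\right) + \sqrt{37}\right) \left(16 - 3\right) = \left(\left(- \frac{5}{4} + \frac{21}{2}\right) + \sqrt{37}\right) \left(16 - 3\right) = \left(\frac{37}{4} + \sqrt{37}\right) 13 = \frac{481}{4} + 13 \sqrt{37}$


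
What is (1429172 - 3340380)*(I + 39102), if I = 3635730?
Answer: -7023368317056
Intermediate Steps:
(1429172 - 3340380)*(I + 39102) = (1429172 - 3340380)*(3635730 + 39102) = -1911208*3674832 = -7023368317056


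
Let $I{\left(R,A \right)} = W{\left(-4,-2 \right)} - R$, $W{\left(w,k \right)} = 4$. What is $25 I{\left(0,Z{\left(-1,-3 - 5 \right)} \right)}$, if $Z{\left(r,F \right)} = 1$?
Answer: $100$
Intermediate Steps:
$I{\left(R,A \right)} = 4 - R$
$25 I{\left(0,Z{\left(-1,-3 - 5 \right)} \right)} = 25 \left(4 - 0\right) = 25 \left(4 + 0\right) = 25 \cdot 4 = 100$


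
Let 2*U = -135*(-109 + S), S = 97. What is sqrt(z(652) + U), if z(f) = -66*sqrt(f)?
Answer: sqrt(810 - 132*sqrt(163)) ≈ 29.585*I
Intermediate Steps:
U = 810 (U = (-135*(-109 + 97))/2 = (-135*(-12))/2 = (1/2)*1620 = 810)
sqrt(z(652) + U) = sqrt(-132*sqrt(163) + 810) = sqrt(810 - 132*sqrt(163))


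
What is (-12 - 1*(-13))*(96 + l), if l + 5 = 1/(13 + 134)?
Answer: 13378/147 ≈ 91.007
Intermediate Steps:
l = -734/147 (l = -5 + 1/(13 + 134) = -5 + 1/147 = -734/147 ≈ -4.9932)
(-12 - 1*(-13))*(96 + l) = (-12 - 1*(-13))*(96 - 734/147) = (-12 + 13)*(13378/147) = 1*(13378/147) = 13378/147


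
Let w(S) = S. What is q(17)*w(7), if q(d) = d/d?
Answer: 7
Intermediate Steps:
q(d) = 1
q(17)*w(7) = 1*7 = 7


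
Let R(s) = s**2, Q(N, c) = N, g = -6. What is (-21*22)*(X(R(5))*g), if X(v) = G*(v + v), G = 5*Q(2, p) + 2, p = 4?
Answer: 1663200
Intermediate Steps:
G = 12 (G = 5*2 + 2 = 10 + 2 = 12)
X(v) = 24*v (X(v) = 12*(v + v) = 12*(2*v) = 24*v)
(-21*22)*(X(R(5))*g) = (-21*22)*((24*5**2)*(-6)) = -462*24*25*(-6) = -277200*(-6) = -462*(-3600) = 1663200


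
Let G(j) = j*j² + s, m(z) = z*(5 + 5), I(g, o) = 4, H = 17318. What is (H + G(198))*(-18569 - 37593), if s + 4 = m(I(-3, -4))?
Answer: -436926094852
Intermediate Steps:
m(z) = 10*z (m(z) = z*10 = 10*z)
s = 36 (s = -4 + 10*4 = -4 + 40 = 36)
G(j) = 36 + j³ (G(j) = j*j² + 36 = j³ + 36 = 36 + j³)
(H + G(198))*(-18569 - 37593) = (17318 + (36 + 198³))*(-18569 - 37593) = (17318 + (36 + 7762392))*(-56162) = (17318 + 7762428)*(-56162) = 7779746*(-56162) = -436926094852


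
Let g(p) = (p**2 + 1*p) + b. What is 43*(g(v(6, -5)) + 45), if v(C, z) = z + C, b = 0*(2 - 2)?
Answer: 2021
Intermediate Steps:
b = 0 (b = 0*0 = 0)
v(C, z) = C + z
g(p) = p + p**2 (g(p) = (p**2 + 1*p) + 0 = (p**2 + p) + 0 = (p + p**2) + 0 = p + p**2)
43*(g(v(6, -5)) + 45) = 43*((6 - 5)*(1 + (6 - 5)) + 45) = 43*(1*(1 + 1) + 45) = 43*(1*2 + 45) = 43*(2 + 45) = 43*47 = 2021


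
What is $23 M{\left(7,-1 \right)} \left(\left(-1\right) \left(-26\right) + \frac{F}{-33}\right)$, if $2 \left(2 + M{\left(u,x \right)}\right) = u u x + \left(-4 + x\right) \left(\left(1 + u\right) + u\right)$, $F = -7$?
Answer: $- \frac{1273280}{33} \approx -38584.0$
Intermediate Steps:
$M{\left(u,x \right)} = -2 + \frac{x u^{2}}{2} + \frac{\left(1 + 2 u\right) \left(-4 + x\right)}{2}$ ($M{\left(u,x \right)} = -2 + \frac{u u x + \left(-4 + x\right) \left(\left(1 + u\right) + u\right)}{2} = -2 + \frac{u^{2} x + \left(-4 + x\right) \left(1 + 2 u\right)}{2} = -2 + \frac{x u^{2} + \left(1 + 2 u\right) \left(-4 + x\right)}{2} = -2 + \left(\frac{x u^{2}}{2} + \frac{\left(1 + 2 u\right) \left(-4 + x\right)}{2}\right) = -2 + \frac{x u^{2}}{2} + \frac{\left(1 + 2 u\right) \left(-4 + x\right)}{2}$)
$23 M{\left(7,-1 \right)} \left(\left(-1\right) \left(-26\right) + \frac{F}{-33}\right) = 23 \left(-4 + \frac{1}{2} \left(-1\right) - 28 + 7 \left(-1\right) + \frac{1}{2} \left(-1\right) 7^{2}\right) \left(\left(-1\right) \left(-26\right) - \frac{7}{-33}\right) = 23 \left(-4 - \frac{1}{2} - 28 - 7 + \frac{1}{2} \left(-1\right) 49\right) \left(26 - - \frac{7}{33}\right) = 23 \left(-4 - \frac{1}{2} - 28 - 7 - \frac{49}{2}\right) \left(26 + \frac{7}{33}\right) = 23 \left(\left(-64\right) \frac{865}{33}\right) = 23 \left(- \frac{55360}{33}\right) = - \frac{1273280}{33}$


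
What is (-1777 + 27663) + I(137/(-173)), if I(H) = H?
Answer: 4478141/173 ≈ 25885.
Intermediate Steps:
(-1777 + 27663) + I(137/(-173)) = (-1777 + 27663) + 137/(-173) = 25886 + 137*(-1/173) = 25886 - 137/173 = 4478141/173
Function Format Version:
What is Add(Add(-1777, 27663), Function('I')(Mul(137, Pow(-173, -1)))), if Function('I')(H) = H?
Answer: Rational(4478141, 173) ≈ 25885.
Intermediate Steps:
Add(Add(-1777, 27663), Function('I')(Mul(137, Pow(-173, -1)))) = Add(Add(-1777, 27663), Mul(137, Pow(-173, -1))) = Add(25886, Mul(137, Rational(-1, 173))) = Add(25886, Rational(-137, 173)) = Rational(4478141, 173)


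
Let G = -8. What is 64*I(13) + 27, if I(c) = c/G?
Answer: -77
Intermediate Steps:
I(c) = -c/8 (I(c) = c/(-8) = c*(-⅛) = -c/8)
64*I(13) + 27 = 64*(-⅛*13) + 27 = 64*(-13/8) + 27 = -104 + 27 = -77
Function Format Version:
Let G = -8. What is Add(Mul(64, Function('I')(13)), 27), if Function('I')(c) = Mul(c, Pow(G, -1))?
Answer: -77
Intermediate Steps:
Function('I')(c) = Mul(Rational(-1, 8), c) (Function('I')(c) = Mul(c, Pow(-8, -1)) = Mul(c, Rational(-1, 8)) = Mul(Rational(-1, 8), c))
Add(Mul(64, Function('I')(13)), 27) = Add(Mul(64, Mul(Rational(-1, 8), 13)), 27) = Add(Mul(64, Rational(-13, 8)), 27) = Add(-104, 27) = -77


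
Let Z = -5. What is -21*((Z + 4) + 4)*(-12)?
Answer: 756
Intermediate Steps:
-21*((Z + 4) + 4)*(-12) = -21*((-5 + 4) + 4)*(-12) = -21*(-1 + 4)*(-12) = -21*3*(-12) = -63*(-12) = 756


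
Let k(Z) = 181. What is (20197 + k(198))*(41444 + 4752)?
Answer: 941382088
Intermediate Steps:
(20197 + k(198))*(41444 + 4752) = (20197 + 181)*(41444 + 4752) = 20378*46196 = 941382088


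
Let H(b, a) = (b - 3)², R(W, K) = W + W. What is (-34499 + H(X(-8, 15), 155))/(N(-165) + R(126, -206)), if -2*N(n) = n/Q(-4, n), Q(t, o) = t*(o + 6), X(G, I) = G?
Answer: -14576272/106903 ≈ -136.35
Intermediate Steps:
R(W, K) = 2*W
Q(t, o) = t*(6 + o)
H(b, a) = (-3 + b)²
N(n) = -n/(2*(-24 - 4*n)) (N(n) = -n/(2*((-4*(6 + n)))) = -n/(2*(-24 - 4*n)))
(-34499 + H(X(-8, 15), 155))/(N(-165) + R(126, -206)) = (-34499 + (-3 - 8)²)/((⅛)*(-165)/(6 - 165) + 2*126) = (-34499 + (-11)²)/((⅛)*(-165)/(-159) + 252) = (-34499 + 121)/((⅛)*(-165)*(-1/159) + 252) = -34378/(55/424 + 252) = -34378/106903/424 = -34378*424/106903 = -14576272/106903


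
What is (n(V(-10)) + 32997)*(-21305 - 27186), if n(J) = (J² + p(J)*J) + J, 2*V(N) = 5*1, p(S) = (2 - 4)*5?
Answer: -6397078193/4 ≈ -1.5993e+9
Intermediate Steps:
p(S) = -10 (p(S) = -2*5 = -10)
V(N) = 5/2 (V(N) = (5*1)/2 = (½)*5 = 5/2)
n(J) = J² - 9*J (n(J) = (J² - 10*J) + J = J² - 9*J)
(n(V(-10)) + 32997)*(-21305 - 27186) = (5*(-9 + 5/2)/2 + 32997)*(-21305 - 27186) = ((5/2)*(-13/2) + 32997)*(-48491) = (-65/4 + 32997)*(-48491) = (131923/4)*(-48491) = -6397078193/4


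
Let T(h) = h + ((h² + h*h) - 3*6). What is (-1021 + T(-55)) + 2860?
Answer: 7816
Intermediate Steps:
T(h) = -18 + h + 2*h² (T(h) = h + ((h² + h²) - 18) = h + (2*h² - 18) = h + (-18 + 2*h²) = -18 + h + 2*h²)
(-1021 + T(-55)) + 2860 = (-1021 + (-18 - 55 + 2*(-55)²)) + 2860 = (-1021 + (-18 - 55 + 2*3025)) + 2860 = (-1021 + (-18 - 55 + 6050)) + 2860 = (-1021 + 5977) + 2860 = 4956 + 2860 = 7816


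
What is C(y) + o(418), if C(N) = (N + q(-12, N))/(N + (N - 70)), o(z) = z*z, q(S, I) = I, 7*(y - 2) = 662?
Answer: 75306720/431 ≈ 1.7473e+5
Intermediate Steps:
y = 676/7 (y = 2 + (1/7)*662 = 2 + 662/7 = 676/7 ≈ 96.571)
o(z) = z**2
C(N) = 2*N/(-70 + 2*N) (C(N) = (N + N)/(N + (N - 70)) = (2*N)/(N + (-70 + N)) = (2*N)/(-70 + 2*N) = 2*N/(-70 + 2*N))
C(y) + o(418) = 676/(7*(-35 + 676/7)) + 418**2 = 676/(7*(431/7)) + 174724 = (676/7)*(7/431) + 174724 = 676/431 + 174724 = 75306720/431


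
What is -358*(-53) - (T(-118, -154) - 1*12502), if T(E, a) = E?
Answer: 31594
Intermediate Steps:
-358*(-53) - (T(-118, -154) - 1*12502) = -358*(-53) - (-118 - 1*12502) = 18974 - (-118 - 12502) = 18974 - 1*(-12620) = 18974 + 12620 = 31594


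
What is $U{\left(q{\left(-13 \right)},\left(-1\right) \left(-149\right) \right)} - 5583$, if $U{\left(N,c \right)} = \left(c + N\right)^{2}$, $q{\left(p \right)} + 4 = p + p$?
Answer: $8578$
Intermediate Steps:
$q{\left(p \right)} = -4 + 2 p$ ($q{\left(p \right)} = -4 + \left(p + p\right) = -4 + 2 p$)
$U{\left(N,c \right)} = \left(N + c\right)^{2}$
$U{\left(q{\left(-13 \right)},\left(-1\right) \left(-149\right) \right)} - 5583 = \left(\left(-4 + 2 \left(-13\right)\right) - -149\right)^{2} - 5583 = \left(\left(-4 - 26\right) + 149\right)^{2} - 5583 = \left(-30 + 149\right)^{2} - 5583 = 119^{2} - 5583 = 14161 - 5583 = 8578$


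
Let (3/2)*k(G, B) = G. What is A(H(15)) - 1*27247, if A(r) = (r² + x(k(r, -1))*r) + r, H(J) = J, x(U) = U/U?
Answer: -26992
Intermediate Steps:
k(G, B) = 2*G/3
x(U) = 1
A(r) = r² + 2*r (A(r) = (r² + 1*r) + r = (r² + r) + r = (r + r²) + r = r² + 2*r)
A(H(15)) - 1*27247 = 15*(2 + 15) - 1*27247 = 15*17 - 27247 = 255 - 27247 = -26992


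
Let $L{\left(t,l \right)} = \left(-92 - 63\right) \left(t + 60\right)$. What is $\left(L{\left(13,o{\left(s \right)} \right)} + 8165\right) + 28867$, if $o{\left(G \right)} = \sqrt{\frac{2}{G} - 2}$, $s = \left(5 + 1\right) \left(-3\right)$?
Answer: $25717$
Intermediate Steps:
$s = -18$ ($s = 6 \left(-3\right) = -18$)
$o{\left(G \right)} = \sqrt{-2 + \frac{2}{G}}$
$L{\left(t,l \right)} = -9300 - 155 t$ ($L{\left(t,l \right)} = - 155 \left(60 + t\right) = -9300 - 155 t$)
$\left(L{\left(13,o{\left(s \right)} \right)} + 8165\right) + 28867 = \left(\left(-9300 - 2015\right) + 8165\right) + 28867 = \left(-11315 + 8165\right) + 28867 = -3150 + 28867 = 25717$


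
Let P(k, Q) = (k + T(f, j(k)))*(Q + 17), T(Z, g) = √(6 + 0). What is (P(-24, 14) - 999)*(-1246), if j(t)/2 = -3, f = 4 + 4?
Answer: 2171778 - 38626*√6 ≈ 2.0772e+6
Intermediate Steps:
f = 8
j(t) = -6 (j(t) = 2*(-3) = -6)
T(Z, g) = √6
P(k, Q) = (17 + Q)*(k + √6) (P(k, Q) = (k + √6)*(Q + 17) = (k + √6)*(17 + Q) = (17 + Q)*(k + √6))
(P(-24, 14) - 999)*(-1246) = ((17*(-24) + 17*√6 + 14*(-24) + 14*√6) - 999)*(-1246) = ((-408 + 17*√6 - 336 + 14*√6) - 999)*(-1246) = ((-744 + 31*√6) - 999)*(-1246) = (-1743 + 31*√6)*(-1246) = 2171778 - 38626*√6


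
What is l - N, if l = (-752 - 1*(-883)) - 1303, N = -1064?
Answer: -108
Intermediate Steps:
l = -1172 (l = (-752 + 883) - 1303 = 131 - 1303 = -1172)
l - N = -1172 - 1*(-1064) = -1172 + 1064 = -108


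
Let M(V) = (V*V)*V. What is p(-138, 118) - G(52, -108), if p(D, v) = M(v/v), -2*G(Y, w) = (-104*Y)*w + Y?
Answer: 292059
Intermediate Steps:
G(Y, w) = -Y/2 + 52*Y*w (G(Y, w) = -((-104*Y)*w + Y)/2 = -(-104*Y*w + Y)/2 = -(Y - 104*Y*w)/2 = -Y/2 + 52*Y*w)
M(V) = V**3 (M(V) = V**2*V = V**3)
p(D, v) = 1 (p(D, v) = (v/v)**3 = 1**3 = 1)
p(-138, 118) - G(52, -108) = 1 - 52*(-1 + 104*(-108))/2 = 1 - 52*(-1 - 11232)/2 = 1 - 52*(-11233)/2 = 1 - 1*(-292058) = 1 + 292058 = 292059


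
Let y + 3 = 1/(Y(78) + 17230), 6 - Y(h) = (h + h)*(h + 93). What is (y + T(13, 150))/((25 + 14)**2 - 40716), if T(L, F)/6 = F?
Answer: -8467679/370000800 ≈ -0.022886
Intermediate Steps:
Y(h) = 6 - 2*h*(93 + h) (Y(h) = 6 - (h + h)*(h + 93) = 6 - 2*h*(93 + h))
T(L, F) = 6*F
y = -28321/9440 (y = -3 + 1/((6 - 186*78 - 2*78**2) + 17230) = -3 + 1/((6 - 14508 - 2*6084) + 17230) = -3 + 1/((6 - 14508 - 12168) + 17230) = -3 + 1/(-26670 + 17230) = -3 + 1/(-9440) = -3 - 1/9440 = -28321/9440 ≈ -3.0001)
(y + T(13, 150))/((25 + 14)**2 - 40716) = (-28321/9440 + 6*150)/((25 + 14)**2 - 40716) = (-28321/9440 + 900)/(39**2 - 40716) = 8467679/(9440*(1521 - 40716)) = (8467679/9440)/(-39195) = (8467679/9440)*(-1/39195) = -8467679/370000800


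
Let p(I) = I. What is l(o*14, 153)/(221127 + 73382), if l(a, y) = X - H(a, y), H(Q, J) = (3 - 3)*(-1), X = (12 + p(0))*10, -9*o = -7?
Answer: 120/294509 ≈ 0.00040746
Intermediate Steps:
o = 7/9 (o = -1/9*(-7) = 7/9 ≈ 0.77778)
X = 120 (X = (12 + 0)*10 = 12*10 = 120)
H(Q, J) = 0 (H(Q, J) = 0*(-1) = 0)
l(a, y) = 120 (l(a, y) = 120 - 1*0 = 120 + 0 = 120)
l(o*14, 153)/(221127 + 73382) = 120/(221127 + 73382) = 120/294509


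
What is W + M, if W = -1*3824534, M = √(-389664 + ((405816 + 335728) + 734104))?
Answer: -3824534 + 4*√67874 ≈ -3.8235e+6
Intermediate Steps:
M = 4*√67874 (M = √(-389664 + (741544 + 734104)) = √(-389664 + 1475648) = √1085984 = 4*√67874 ≈ 1042.1)
W = -3824534
W + M = -3824534 + 4*√67874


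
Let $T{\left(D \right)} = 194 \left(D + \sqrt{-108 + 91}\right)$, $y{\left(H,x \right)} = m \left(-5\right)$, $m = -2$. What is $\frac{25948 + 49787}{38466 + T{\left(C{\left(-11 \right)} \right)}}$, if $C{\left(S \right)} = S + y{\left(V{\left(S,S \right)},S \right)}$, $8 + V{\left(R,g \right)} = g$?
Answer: $\frac{26838240}{13568387} - \frac{272085 i \sqrt{17}}{27136774} \approx 1.978 - 0.04134 i$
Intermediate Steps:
$V{\left(R,g \right)} = -8 + g$
$y{\left(H,x \right)} = 10$ ($y{\left(H,x \right)} = \left(-2\right) \left(-5\right) = 10$)
$C{\left(S \right)} = 10 + S$ ($C{\left(S \right)} = S + 10 = 10 + S$)
$T{\left(D \right)} = 194 D + 194 i \sqrt{17}$ ($T{\left(D \right)} = 194 \left(D + \sqrt{-17}\right) = 194 \left(D + i \sqrt{17}\right) = 194 D + 194 i \sqrt{17}$)
$\frac{25948 + 49787}{38466 + T{\left(C{\left(-11 \right)} \right)}} = \frac{25948 + 49787}{38466 + \left(194 \left(10 - 11\right) + 194 i \sqrt{17}\right)} = \frac{75735}{38466 + \left(194 \left(-1\right) + 194 i \sqrt{17}\right)} = \frac{75735}{38466 - \left(194 - 194 i \sqrt{17}\right)} = \frac{75735}{38272 + 194 i \sqrt{17}}$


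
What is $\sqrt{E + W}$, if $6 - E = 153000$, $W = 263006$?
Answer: $2 \sqrt{27503} \approx 331.68$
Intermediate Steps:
$E = -152994$ ($E = 6 - 153000 = -152994$)
$\sqrt{E + W} = \sqrt{-152994 + 263006} = \sqrt{110012} = 2 \sqrt{27503}$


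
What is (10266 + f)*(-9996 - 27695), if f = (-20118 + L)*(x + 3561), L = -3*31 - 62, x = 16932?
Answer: 15658511978193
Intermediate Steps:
L = -155 (L = -93 - 62 = -155)
f = -415454589 (f = (-20118 - 155)*(16932 + 3561) = -20273*20493 = -415454589)
(10266 + f)*(-9996 - 27695) = (10266 - 415454589)*(-9996 - 27695) = -415444323*(-37691) = 15658511978193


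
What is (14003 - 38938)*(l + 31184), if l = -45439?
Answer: 355448425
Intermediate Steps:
(14003 - 38938)*(l + 31184) = (14003 - 38938)*(-45439 + 31184) = -24935*(-14255) = 355448425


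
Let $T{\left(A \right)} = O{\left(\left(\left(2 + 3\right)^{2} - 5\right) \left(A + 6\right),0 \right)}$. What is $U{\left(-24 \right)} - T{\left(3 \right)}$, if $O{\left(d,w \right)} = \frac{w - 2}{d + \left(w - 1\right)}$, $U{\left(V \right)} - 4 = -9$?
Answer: $- \frac{893}{179} \approx -4.9888$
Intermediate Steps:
$U{\left(V \right)} = -5$ ($U{\left(V \right)} = 4 - 9 = -5$)
$O{\left(d,w \right)} = \frac{-2 + w}{-1 + d + w}$ ($O{\left(d,w \right)} = \frac{-2 + w}{d + \left(-1 + w\right)} = \frac{-2 + w}{-1 + d + w}$)
$T{\left(A \right)} = - \frac{2}{119 + 20 A}$ ($T{\left(A \right)} = \frac{-2 + 0}{-1 + \left(\left(2 + 3\right)^{2} - 5\right) \left(A + 6\right) + 0} = \frac{1}{-1 + \left(5^{2} - 5\right) \left(6 + A\right) + 0} \left(-2\right) = \frac{1}{-1 + \left(25 - 5\right) \left(6 + A\right) + 0} \left(-2\right) = \frac{1}{-1 + 20 \left(6 + A\right) + 0} \left(-2\right) = \frac{1}{-1 + \left(120 + 20 A\right) + 0} \left(-2\right) = \frac{1}{119 + 20 A} \left(-2\right) = - \frac{2}{119 + 20 A}$)
$U{\left(-24 \right)} - T{\left(3 \right)} = -5 - - \frac{2}{119 + 20 \cdot 3} = -5 - - \frac{2}{119 + 60} = -5 - - \frac{2}{179} = -5 + \frac{2}{179} = - \frac{893}{179}$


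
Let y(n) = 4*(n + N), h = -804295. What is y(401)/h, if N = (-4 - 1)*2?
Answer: -1564/804295 ≈ -0.0019446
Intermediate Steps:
N = -10 (N = -5*2 = -10)
y(n) = -40 + 4*n (y(n) = 4*(n - 10) = 4*(-10 + n) = -40 + 4*n)
y(401)/h = (-40 + 4*401)/(-804295) = (-40 + 1604)*(-1/804295) = 1564*(-1/804295) = -1564/804295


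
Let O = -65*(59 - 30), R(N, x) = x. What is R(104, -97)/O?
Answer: 97/1885 ≈ 0.051459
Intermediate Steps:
O = -1885 (O = -65*29 = -1885)
R(104, -97)/O = -97/(-1885) = -97*(-1/1885) = 97/1885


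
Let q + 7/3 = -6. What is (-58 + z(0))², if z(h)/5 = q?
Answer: 89401/9 ≈ 9933.4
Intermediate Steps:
q = -25/3 (q = -7/3 - 6 = -25/3 ≈ -8.3333)
z(h) = -125/3 (z(h) = 5*(-25/3) = -125/3)
(-58 + z(0))² = (-58 - 125/3)² = (-299/3)² = 89401/9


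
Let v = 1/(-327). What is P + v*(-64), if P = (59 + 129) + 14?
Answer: 66118/327 ≈ 202.20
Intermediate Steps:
v = -1/327 ≈ -0.0030581
P = 202 (P = 188 + 14 = 202)
P + v*(-64) = 202 - 1/327*(-64) = 202 + 64/327 = 66118/327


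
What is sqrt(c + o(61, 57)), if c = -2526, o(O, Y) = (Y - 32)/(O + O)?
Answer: I*sqrt(37593934)/122 ≈ 50.257*I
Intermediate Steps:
o(O, Y) = (-32 + Y)/(2*O) (o(O, Y) = (-32 + Y)/((2*O)) = (-32 + Y)*(1/(2*O)) = (-32 + Y)/(2*O))
sqrt(c + o(61, 57)) = sqrt(-2526 + (1/2)*(-32 + 57)/61) = sqrt(-2526 + (1/2)*(1/61)*25) = sqrt(-2526 + 25/122) = sqrt(-308147/122) = I*sqrt(37593934)/122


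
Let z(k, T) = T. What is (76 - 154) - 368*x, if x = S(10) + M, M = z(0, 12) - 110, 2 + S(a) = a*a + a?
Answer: -3758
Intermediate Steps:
S(a) = -2 + a + a² (S(a) = -2 + (a*a + a) = -2 + (a² + a) = -2 + (a + a²) = -2 + a + a²)
M = -98 (M = 12 - 110 = -98)
x = 10 (x = (-2 + 10 + 10²) - 98 = (-2 + 10 + 100) - 98 = 108 - 98 = 10)
(76 - 154) - 368*x = (76 - 154) - 368*10 = -78 - 3680 = -3758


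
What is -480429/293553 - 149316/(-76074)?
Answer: 134888963/413550943 ≈ 0.32617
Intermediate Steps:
-480429/293553 - 149316/(-76074) = -480429*1/293553 - 149316*(-1/76074) = -53381/32617 + 24886/12679 = 134888963/413550943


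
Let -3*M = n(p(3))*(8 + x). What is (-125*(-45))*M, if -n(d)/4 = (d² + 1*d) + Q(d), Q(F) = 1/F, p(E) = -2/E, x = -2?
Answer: -77500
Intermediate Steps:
n(d) = -4*d - 4/d - 4*d² (n(d) = -4*((d² + 1*d) + 1/d) = -4*((d² + d) + 1/d) = -4*((d + d²) + 1/d) = -4*(d + 1/d + d²) = -4*d - 4/d - 4*d²)
M = -124/9 (M = -4*(-1 + (-2/3)²*(-1 - (-2)/3))/((-2/3))*(8 - 2)/3 = -4*(-1 + (-2*⅓)²*(-1 - (-2)/3))/((-2*⅓))*6/3 = -4*(-1 + (-⅔)²*(-1 - 1*(-⅔)))/(-⅔)*6/3 = -4*(-3/2)*(-1 + 4*(-1 + ⅔)/9)*6/3 = -4*(-3/2)*(-1 + (4/9)*(-⅓))*6/3 = -4*(-3/2)*(-1 - 4/27)*6/3 = -4*(-3/2)*(-31/27)*6/3 = -62*6/27 = -⅓*124/3 = -124/9 ≈ -13.778)
(-125*(-45))*M = -125*(-45)*(-124/9) = 5625*(-124/9) = -77500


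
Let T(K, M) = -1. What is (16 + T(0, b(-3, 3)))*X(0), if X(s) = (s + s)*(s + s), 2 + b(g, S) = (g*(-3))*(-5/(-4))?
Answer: 0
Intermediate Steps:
b(g, S) = -2 - 15*g/4 (b(g, S) = -2 + (g*(-3))*(-5/(-4)) = -2 + (-3*g)*(-5*(-1/4)) = -2 - 3*g*(5/4) = -2 - 15*g/4)
X(s) = 4*s**2 (X(s) = (2*s)*(2*s) = 4*s**2)
(16 + T(0, b(-3, 3)))*X(0) = (16 - 1)*(4*0**2) = 15*(4*0) = 15*0 = 0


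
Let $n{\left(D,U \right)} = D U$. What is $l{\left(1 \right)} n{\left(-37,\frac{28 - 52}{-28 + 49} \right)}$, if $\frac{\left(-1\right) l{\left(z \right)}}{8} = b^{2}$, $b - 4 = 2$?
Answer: $- \frac{85248}{7} \approx -12178.0$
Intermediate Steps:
$b = 6$ ($b = 4 + 2 = 6$)
$l{\left(z \right)} = -288$ ($l{\left(z \right)} = - 8 \cdot 6^{2} = \left(-8\right) 36 = -288$)
$l{\left(1 \right)} n{\left(-37,\frac{28 - 52}{-28 + 49} \right)} = - 288 \left(- 37 \frac{28 - 52}{-28 + 49}\right) = - 288 \left(- 37 \left(- \frac{24}{21}\right)\right) = - 288 \left(- 37 \left(\left(-24\right) \frac{1}{21}\right)\right) = - 288 \left(\left(-37\right) \left(- \frac{8}{7}\right)\right) = \left(-288\right) \frac{296}{7} = - \frac{85248}{7}$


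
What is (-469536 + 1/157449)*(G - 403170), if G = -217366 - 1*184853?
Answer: 19846925593489969/52483 ≈ 3.7816e+11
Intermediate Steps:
G = -402219 (G = -217366 - 184853 = -402219)
(-469536 + 1/157449)*(G - 403170) = (-469536 + 1/157449)*(-402219 - 403170) = (-469536 + 1/157449)*(-805389) = -73927973663/157449*(-805389) = 19846925593489969/52483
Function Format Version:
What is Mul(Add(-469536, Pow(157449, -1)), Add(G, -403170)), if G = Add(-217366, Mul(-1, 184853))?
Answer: Rational(19846925593489969, 52483) ≈ 3.7816e+11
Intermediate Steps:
G = -402219 (G = Add(-217366, -184853) = -402219)
Mul(Add(-469536, Pow(157449, -1)), Add(G, -403170)) = Mul(Add(-469536, Pow(157449, -1)), Add(-402219, -403170)) = Mul(Add(-469536, Rational(1, 157449)), -805389) = Mul(Rational(-73927973663, 157449), -805389) = Rational(19846925593489969, 52483)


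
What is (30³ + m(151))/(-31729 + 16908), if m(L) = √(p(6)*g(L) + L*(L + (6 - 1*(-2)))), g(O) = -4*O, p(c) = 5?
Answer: -27000/14821 - √20989/14821 ≈ -1.8315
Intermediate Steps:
m(L) = √(-20*L + L*(8 + L)) (m(L) = √(5*(-4*L) + L*(L + (6 - 1*(-2)))) = √(-20*L + L*(L + (6 + 2))) = √(-20*L + L*(L + 8)) = √(-20*L + L*(8 + L)))
(30³ + m(151))/(-31729 + 16908) = (30³ + √(151*(-12 + 151)))/(-31729 + 16908) = (27000 + √(151*139))/(-14821) = (27000 + √20989)*(-1/14821) = -27000/14821 - √20989/14821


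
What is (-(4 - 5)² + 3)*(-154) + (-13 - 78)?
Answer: -399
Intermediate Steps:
(-(4 - 5)² + 3)*(-154) + (-13 - 78) = (-1*(-1)² + 3)*(-154) - 91 = (-1*1 + 3)*(-154) - 91 = (-1 + 3)*(-154) - 91 = 2*(-154) - 91 = -308 - 91 = -399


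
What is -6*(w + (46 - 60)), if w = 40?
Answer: -156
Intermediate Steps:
-6*(w + (46 - 60)) = -6*(40 + (46 - 60)) = -6*(40 - 14) = -6*26 = -156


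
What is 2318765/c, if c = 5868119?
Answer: 2318765/5868119 ≈ 0.39515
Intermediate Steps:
2318765/c = 2318765/5868119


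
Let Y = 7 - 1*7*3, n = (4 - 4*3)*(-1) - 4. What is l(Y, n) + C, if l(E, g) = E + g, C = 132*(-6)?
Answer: -802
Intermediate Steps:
n = 4 (n = (4 - 12)*(-1) - 4 = -8*(-1) - 4 = 8 - 4 = 4)
Y = -14 (Y = 7 - 7*3 = 7 - 21 = -14)
C = -792
l(Y, n) + C = (-14 + 4) - 792 = -10 - 792 = -802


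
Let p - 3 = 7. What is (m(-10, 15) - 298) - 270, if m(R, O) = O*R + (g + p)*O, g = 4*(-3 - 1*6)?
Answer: -1108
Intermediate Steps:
p = 10 (p = 3 + 7 = 10)
g = -36 (g = 4*(-3 - 6) = 4*(-9) = -36)
m(R, O) = -26*O + O*R (m(R, O) = O*R + (-36 + 10)*O = O*R - 26*O = -26*O + O*R)
(m(-10, 15) - 298) - 270 = (15*(-26 - 10) - 298) - 270 = (15*(-36) - 298) - 270 = (-540 - 298) - 270 = -838 - 270 = -1108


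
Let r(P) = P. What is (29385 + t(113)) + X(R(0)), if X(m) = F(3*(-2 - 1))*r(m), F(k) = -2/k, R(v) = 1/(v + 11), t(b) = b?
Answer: 2920304/99 ≈ 29498.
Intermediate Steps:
R(v) = 1/(11 + v)
X(m) = 2*m/9 (X(m) = (-2*1/(3*(-2 - 1)))*m = (-2/(3*(-3)))*m = (-2/(-9))*m = (-2*(-1/9))*m = 2*m/9)
(29385 + t(113)) + X(R(0)) = (29385 + 113) + 2/(9*(11 + 0)) = 29498 + (2/9)/11 = 29498 + (2/9)*(1/11) = 29498 + 2/99 = 2920304/99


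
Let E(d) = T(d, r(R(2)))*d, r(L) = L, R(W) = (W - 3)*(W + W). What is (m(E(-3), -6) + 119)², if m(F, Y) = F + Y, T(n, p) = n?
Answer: 14884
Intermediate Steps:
R(W) = 2*W*(-3 + W) (R(W) = (-3 + W)*(2*W) = 2*W*(-3 + W))
E(d) = d² (E(d) = d*d = d²)
(m(E(-3), -6) + 119)² = (((-3)² - 6) + 119)² = ((9 - 6) + 119)² = (3 + 119)² = 122² = 14884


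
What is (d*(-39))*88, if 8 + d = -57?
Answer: 223080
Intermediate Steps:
d = -65 (d = -8 - 57 = -65)
(d*(-39))*88 = -65*(-39)*88 = 2535*88 = 223080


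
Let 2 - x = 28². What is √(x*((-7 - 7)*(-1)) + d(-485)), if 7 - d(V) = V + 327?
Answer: I*√10783 ≈ 103.84*I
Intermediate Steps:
x = -782 (x = 2 - 1*28² = 2 - 1*784 = 2 - 784 = -782)
d(V) = -320 - V (d(V) = 7 - (V + 327) = 7 - (327 + V) = 7 + (-327 - V) = -320 - V)
√(x*((-7 - 7)*(-1)) + d(-485)) = √(-782*(-7 - 7)*(-1) + (-320 - 1*(-485))) = √(-(-10948)*(-1) + (-320 + 485)) = √(-782*14 + 165) = √(-10948 + 165) = √(-10783) = I*√10783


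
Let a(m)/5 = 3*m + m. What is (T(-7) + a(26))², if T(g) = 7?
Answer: 277729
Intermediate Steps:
a(m) = 20*m (a(m) = 5*(3*m + m) = 5*(4*m) = 20*m)
(T(-7) + a(26))² = (7 + 20*26)² = (7 + 520)² = 527² = 277729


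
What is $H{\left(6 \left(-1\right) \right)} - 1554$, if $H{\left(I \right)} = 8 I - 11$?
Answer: $-1613$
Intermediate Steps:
$H{\left(I \right)} = -11 + 8 I$
$H{\left(6 \left(-1\right) \right)} - 1554 = \left(-11 + 8 \cdot 6 \left(-1\right)\right) - 1554 = \left(-11 + 8 \left(-6\right)\right) - 1554 = \left(-11 - 48\right) - 1554 = -59 - 1554 = -1613$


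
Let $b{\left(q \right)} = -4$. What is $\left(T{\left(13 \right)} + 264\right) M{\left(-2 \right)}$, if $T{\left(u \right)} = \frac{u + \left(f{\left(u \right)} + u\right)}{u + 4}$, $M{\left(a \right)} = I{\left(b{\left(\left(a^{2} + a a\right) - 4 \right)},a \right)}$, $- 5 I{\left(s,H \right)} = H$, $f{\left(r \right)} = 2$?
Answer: $\frac{9032}{85} \approx 106.26$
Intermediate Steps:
$I{\left(s,H \right)} = - \frac{H}{5}$
$M{\left(a \right)} = - \frac{a}{5}$
$T{\left(u \right)} = \frac{2 + 2 u}{4 + u}$ ($T{\left(u \right)} = \frac{u + \left(2 + u\right)}{u + 4} = \frac{2 + 2 u}{4 + u}$)
$\left(T{\left(13 \right)} + 264\right) M{\left(-2 \right)} = \left(\frac{2 \left(1 + 13\right)}{4 + 13} + 264\right) \left(\left(- \frac{1}{5}\right) \left(-2\right)\right) = \left(2 \cdot \frac{1}{17} \cdot 14 + 264\right) \frac{2}{5} = \left(\frac{28}{17} + 264\right) \frac{2}{5} = \frac{4516}{17} \cdot \frac{2}{5} = \frac{9032}{85}$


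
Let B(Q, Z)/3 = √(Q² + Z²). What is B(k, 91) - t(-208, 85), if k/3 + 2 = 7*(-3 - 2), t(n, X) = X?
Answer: -85 + 3*√20602 ≈ 345.60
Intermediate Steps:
k = -111 (k = -6 + 3*(7*(-3 - 2)) = -6 + 3*(7*(-5)) = -6 + 3*(-35) = -6 - 105 = -111)
B(Q, Z) = 3*√(Q² + Z²)
B(k, 91) - t(-208, 85) = 3*√((-111)² + 91²) - 1*85 = 3*√(12321 + 8281) - 85 = 3*√20602 - 85 = -85 + 3*√20602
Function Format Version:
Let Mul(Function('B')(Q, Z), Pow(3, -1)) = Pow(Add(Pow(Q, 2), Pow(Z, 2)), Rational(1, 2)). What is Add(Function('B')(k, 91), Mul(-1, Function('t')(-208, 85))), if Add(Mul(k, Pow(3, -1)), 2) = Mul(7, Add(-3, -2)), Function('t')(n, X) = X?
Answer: Add(-85, Mul(3, Pow(20602, Rational(1, 2)))) ≈ 345.60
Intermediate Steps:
k = -111 (k = Add(-6, Mul(3, Mul(7, Add(-3, -2)))) = Add(-6, Mul(3, Mul(7, -5))) = Add(-6, Mul(3, -35)) = Add(-6, -105) = -111)
Function('B')(Q, Z) = Mul(3, Pow(Add(Pow(Q, 2), Pow(Z, 2)), Rational(1, 2)))
Add(Function('B')(k, 91), Mul(-1, Function('t')(-208, 85))) = Add(Mul(3, Pow(Add(Pow(-111, 2), Pow(91, 2)), Rational(1, 2))), Mul(-1, 85)) = Add(Mul(3, Pow(Add(12321, 8281), Rational(1, 2))), -85) = Add(Mul(3, Pow(20602, Rational(1, 2))), -85) = Add(-85, Mul(3, Pow(20602, Rational(1, 2))))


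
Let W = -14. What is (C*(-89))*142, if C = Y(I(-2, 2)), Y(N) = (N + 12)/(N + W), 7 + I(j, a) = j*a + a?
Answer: 37914/23 ≈ 1648.4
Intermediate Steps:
I(j, a) = -7 + a + a*j (I(j, a) = -7 + (j*a + a) = -7 + (a*j + a) = -7 + (a + a*j) = -7 + a + a*j)
Y(N) = (12 + N)/(-14 + N) (Y(N) = (N + 12)/(N - 14) = (12 + N)/(-14 + N))
C = -3/23 (C = (12 + (-7 + 2 + 2*(-2)))/(-14 + (-7 + 2 + 2*(-2))) = (12 + (-7 + 2 - 4))/(-14 + (-7 + 2 - 4)) = (12 - 9)/(-14 - 9) = 3/(-23) = -1/23*3 = -3/23 ≈ -0.13043)
(C*(-89))*142 = -3/23*(-89)*142 = (267/23)*142 = 37914/23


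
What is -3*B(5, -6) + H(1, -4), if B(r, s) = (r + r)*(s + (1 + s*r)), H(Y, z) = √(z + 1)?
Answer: 1050 + I*√3 ≈ 1050.0 + 1.732*I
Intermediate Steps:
H(Y, z) = √(1 + z)
B(r, s) = 2*r*(1 + s + r*s) (B(r, s) = (2*r)*(s + (1 + r*s)) = (2*r)*(1 + s + r*s) = 2*r*(1 + s + r*s))
-3*B(5, -6) + H(1, -4) = -6*5*(1 - 6 + 5*(-6)) + √(1 - 4) = -6*5*(1 - 6 - 30) + √(-3) = -6*5*(-35) + I*√3 = -3*(-350) + I*√3 = 1050 + I*√3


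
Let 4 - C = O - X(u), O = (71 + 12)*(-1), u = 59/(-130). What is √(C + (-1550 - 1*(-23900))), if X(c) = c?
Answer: √379177630/130 ≈ 149.79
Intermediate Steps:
u = -59/130 (u = 59*(-1/130) = -59/130 ≈ -0.45385)
O = -83 (O = 83*(-1) = -83)
C = 11251/130 (C = 4 - (-83 - 1*(-59/130)) = 4 - (-83 + 59/130) = 4 - 1*(-10731/130) = 4 + 10731/130 = 11251/130 ≈ 86.546)
√(C + (-1550 - 1*(-23900))) = √(11251/130 + (-1550 - 1*(-23900))) = √(11251/130 + (-1550 + 23900)) = √(11251/130 + 22350) = √(2916751/130) = √379177630/130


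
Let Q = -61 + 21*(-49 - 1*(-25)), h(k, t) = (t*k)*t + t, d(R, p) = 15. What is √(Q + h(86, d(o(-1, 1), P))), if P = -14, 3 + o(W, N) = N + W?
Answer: 20*√47 ≈ 137.11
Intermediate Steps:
o(W, N) = -3 + N + W (o(W, N) = -3 + (N + W) = -3 + N + W)
h(k, t) = t + k*t² (h(k, t) = (k*t)*t + t = k*t² + t = t + k*t²)
Q = -565 (Q = -61 + 21*(-49 + 25) = -61 + 21*(-24) = -61 - 504 = -565)
√(Q + h(86, d(o(-1, 1), P))) = √(-565 + 15*(1 + 86*15)) = √(-565 + 15*(1 + 1290)) = √(-565 + 15*1291) = √(-565 + 19365) = √18800 = 20*√47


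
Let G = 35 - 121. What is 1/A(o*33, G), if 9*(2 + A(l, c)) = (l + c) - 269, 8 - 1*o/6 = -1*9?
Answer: 9/2993 ≈ 0.0030070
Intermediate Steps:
G = -86
o = 102 (o = 48 - (-6)*9 = 48 - 6*(-9) = 48 + 54 = 102)
A(l, c) = -287/9 + c/9 + l/9 (A(l, c) = -2 + ((l + c) - 269)/9 = -2 + ((c + l) - 269)/9 = -2 + (-269 + c + l)/9 = -2 + (-269/9 + c/9 + l/9) = -287/9 + c/9 + l/9)
1/A(o*33, G) = 1/(-287/9 + (⅑)*(-86) + (102*33)/9) = 1/(-287/9 - 86/9 + (⅑)*3366) = 1/(-287/9 - 86/9 + 374) = 1/(2993/9) = 9/2993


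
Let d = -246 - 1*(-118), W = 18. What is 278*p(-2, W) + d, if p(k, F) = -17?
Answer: -4854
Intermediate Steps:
d = -128 (d = -246 + 118 = -128)
278*p(-2, W) + d = 278*(-17) - 128 = -4726 - 128 = -4854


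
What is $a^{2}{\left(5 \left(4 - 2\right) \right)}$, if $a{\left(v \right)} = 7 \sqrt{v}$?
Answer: $490$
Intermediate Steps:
$a^{2}{\left(5 \left(4 - 2\right) \right)} = \left(7 \sqrt{5 \left(4 - 2\right)}\right)^{2} = \left(7 \sqrt{5 \cdot 2}\right)^{2} = \left(7 \sqrt{10}\right)^{2} = 490$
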